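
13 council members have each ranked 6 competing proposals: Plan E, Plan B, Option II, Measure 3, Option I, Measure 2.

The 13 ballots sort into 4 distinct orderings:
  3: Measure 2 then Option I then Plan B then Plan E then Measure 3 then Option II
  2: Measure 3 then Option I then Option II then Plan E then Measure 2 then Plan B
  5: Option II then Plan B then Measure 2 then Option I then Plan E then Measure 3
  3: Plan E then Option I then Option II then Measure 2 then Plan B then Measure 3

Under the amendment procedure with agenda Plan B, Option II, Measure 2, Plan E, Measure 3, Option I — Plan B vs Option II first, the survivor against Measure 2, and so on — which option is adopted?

Round 1: Plan B vs Option II — 3–10, Option II advances.
Round 2: Option II vs Measure 2 — 10–3, Option II advances.
Round 3: Option II vs Plan E — 7–6, Option II advances.
Round 4: Option II vs Measure 3 — 8–5, Option II advances.
Round 5: Option II vs Option I — 5–8, Option I advances.
Option I survives the agenda.

Option I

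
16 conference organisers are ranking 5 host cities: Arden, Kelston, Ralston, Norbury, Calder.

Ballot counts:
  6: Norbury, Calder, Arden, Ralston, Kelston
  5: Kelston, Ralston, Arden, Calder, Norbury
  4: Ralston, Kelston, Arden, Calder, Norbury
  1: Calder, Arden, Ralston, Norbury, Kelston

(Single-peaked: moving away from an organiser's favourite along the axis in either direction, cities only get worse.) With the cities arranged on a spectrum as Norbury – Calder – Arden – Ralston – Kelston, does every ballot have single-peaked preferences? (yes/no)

Axis positions: Norbury=1, Calder=2, Arden=3, Ralston=4, Kelston=5.
Cluster 1 (peak Norbury at position 1): ranking walks positions 1-2-3-4-5, expanding outward from the peak — single-peaked.
Cluster 2 (peak Kelston at position 5): ranking walks positions 5-4-3-2-1, expanding outward from the peak — single-peaked.
Cluster 3 (peak Ralston at position 4): ranking walks positions 4-5-3-2-1, expanding outward from the peak — single-peaked.
Cluster 4 (peak Calder at position 2): ranking walks positions 2-3-4-1-5, expanding outward from the peak — single-peaked.
Every ranking is single-peaked on this axis.

yes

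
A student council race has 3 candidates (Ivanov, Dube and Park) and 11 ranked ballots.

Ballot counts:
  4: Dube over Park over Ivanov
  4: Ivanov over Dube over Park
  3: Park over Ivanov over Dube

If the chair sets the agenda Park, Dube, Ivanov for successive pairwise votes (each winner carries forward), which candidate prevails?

Ivanov

Round 1: Park vs Dube — 3–8, Dube advances.
Round 2: Dube vs Ivanov — 4–7, Ivanov advances.
The agenda winner is Ivanov.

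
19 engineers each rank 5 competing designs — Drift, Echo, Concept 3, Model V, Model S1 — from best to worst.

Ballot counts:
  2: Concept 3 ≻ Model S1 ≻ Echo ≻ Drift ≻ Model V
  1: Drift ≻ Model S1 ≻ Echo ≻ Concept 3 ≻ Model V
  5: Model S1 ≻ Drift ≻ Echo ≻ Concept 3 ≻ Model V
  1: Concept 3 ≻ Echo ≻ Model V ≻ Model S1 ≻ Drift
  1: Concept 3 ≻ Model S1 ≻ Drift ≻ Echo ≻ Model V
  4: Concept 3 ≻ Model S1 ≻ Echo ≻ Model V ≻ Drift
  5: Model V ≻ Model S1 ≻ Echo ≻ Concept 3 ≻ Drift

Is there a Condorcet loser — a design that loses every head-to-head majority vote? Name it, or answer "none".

Drift

Pairwise majorities:
Drift–Echo: Echo 12–7.
Drift–Concept 3: Concept 3 13–6.
Drift vs Model V: Drift preferred on 2+1+5+1 = 9 ballots; Model V wins 10–9.
Drift vs Model S1: 1 for Drift, 18 for Model S1 — Model S1 by 18–1.
Echo vs Concept 3: Echo preferred on 1+5+5 = 11 ballots; Echo wins 11–8.
Echo vs Model V: Echo preferred on 2+1+5+1+1+4 = 14 ballots; Echo wins 14–5.
Echo vs Model S1: 1 for Echo, 18 for Model S1 — Model S1 by 18–1.
Concept 3 vs Model V: 2+1+5+1+1+4 = 14 for Concept 3, 5 for Model V — Concept 3 by 14–5.
Concept 3 vs Model S1: Concept 3 is ranked higher on 2+1+1+4 = 8 ballots, Model S1 on 11. Model S1 wins 11–8.
Model V vs Model S1: Model S1 wins 13–6.
Drift loses to every other design — it is the Condorcet loser.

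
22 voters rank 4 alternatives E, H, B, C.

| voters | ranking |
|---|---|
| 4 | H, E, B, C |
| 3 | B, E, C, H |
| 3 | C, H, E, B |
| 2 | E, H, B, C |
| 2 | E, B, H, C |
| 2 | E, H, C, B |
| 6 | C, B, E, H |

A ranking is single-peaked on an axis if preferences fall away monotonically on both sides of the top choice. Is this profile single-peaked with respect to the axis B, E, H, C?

no

Axis positions: B=1, E=2, H=3, C=4.
Cluster 1 (peak H at position 3): ranking walks positions 3-2-1-4, expanding outward from the peak — single-peaked.
Cluster 2: ranking walks positions 1-2-4-3; C is ranked above H even though H lies between C and the peak B on the axis — preferences dip and rise again. Not single-peaked.
Cluster 3 (peak C at position 4): ranking walks positions 4-3-2-1, expanding outward from the peak — single-peaked.
Cluster 4 (peak E at position 2): ranking walks positions 2-3-1-4, expanding outward from the peak — single-peaked.
Cluster 5 (peak E at position 2): ranking walks positions 2-1-3-4, expanding outward from the peak — single-peaked.
Cluster 6 (peak E at position 2): ranking walks positions 2-3-4-1, expanding outward from the peak — single-peaked.
Cluster 7: ranking walks positions 4-1-2-3; B is ranked above H even though H lies between B and the peak C on the axis — preferences dip and rise again. Not single-peaked.
Cluster 2 violates single-peakedness, so the profile is not single-peaked on this axis.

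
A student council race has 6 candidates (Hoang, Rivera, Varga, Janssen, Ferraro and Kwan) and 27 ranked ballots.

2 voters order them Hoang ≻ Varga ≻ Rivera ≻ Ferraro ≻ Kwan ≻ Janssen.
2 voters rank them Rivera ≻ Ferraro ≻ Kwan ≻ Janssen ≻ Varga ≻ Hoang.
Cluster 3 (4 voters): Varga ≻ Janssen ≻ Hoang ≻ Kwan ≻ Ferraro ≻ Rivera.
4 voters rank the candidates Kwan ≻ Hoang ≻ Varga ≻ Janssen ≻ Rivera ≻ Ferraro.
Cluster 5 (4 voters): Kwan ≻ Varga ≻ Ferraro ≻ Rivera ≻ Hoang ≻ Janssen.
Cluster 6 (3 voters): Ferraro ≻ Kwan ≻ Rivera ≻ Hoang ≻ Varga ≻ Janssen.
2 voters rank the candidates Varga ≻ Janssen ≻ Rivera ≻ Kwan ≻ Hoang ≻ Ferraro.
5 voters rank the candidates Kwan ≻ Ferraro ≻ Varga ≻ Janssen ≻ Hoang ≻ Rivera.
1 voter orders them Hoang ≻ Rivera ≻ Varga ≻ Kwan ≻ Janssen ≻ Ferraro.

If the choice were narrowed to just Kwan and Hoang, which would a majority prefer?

Kwan

Ballots ranking Kwan above Hoang: 2 + 4 + 4 + 3 + 2 + 5 = 20.
Ballots ranking Hoang above Kwan: 27 − 20 = 7.
Kwan wins the head-to-head 20–7.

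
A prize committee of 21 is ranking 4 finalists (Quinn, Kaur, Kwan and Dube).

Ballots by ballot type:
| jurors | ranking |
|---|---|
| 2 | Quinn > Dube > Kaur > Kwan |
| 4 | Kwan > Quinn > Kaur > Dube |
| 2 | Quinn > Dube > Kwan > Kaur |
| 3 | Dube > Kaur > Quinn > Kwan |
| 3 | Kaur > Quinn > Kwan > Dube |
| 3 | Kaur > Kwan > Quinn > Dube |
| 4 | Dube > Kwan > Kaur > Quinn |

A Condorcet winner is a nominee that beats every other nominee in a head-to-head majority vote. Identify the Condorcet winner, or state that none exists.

Pairwise majorities:
Quinn vs Kaur: Kaur, 13–8.
Quinn vs Kwan: Kwan wins 11–10.
Quinn–Dube: Quinn 14–7.
Kaur vs Kwan: Kaur, 11–10.
Kaur–Dube: Dube 11–10.
Kwan vs Dube: Dube wins 11–10.
Each nominee drops at least one matchup (Quinn loses to Kaur; Kaur loses to Dube; Kwan loses to Kaur; Dube loses to Quinn); the cycle Quinn beats Dube beats Kaur beats Quinn rules out a Condorcet winner.

none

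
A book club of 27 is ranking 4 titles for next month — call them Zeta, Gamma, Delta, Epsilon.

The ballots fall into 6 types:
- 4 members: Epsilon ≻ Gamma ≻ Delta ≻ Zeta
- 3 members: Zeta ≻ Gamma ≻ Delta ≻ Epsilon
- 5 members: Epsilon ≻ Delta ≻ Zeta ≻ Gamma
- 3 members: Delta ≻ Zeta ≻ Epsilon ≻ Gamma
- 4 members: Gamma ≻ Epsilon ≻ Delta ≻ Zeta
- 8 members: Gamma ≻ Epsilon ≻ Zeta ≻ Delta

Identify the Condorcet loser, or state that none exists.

Zeta

Head-to-head results (27 members):
Zeta–Gamma: Gamma 16–11.
Zeta vs Delta: 3+8 = 11 for Zeta, 16 for Delta — Delta by 16–11.
Zeta vs Epsilon: Zeta is ranked higher on 3+3 = 6 ballots, Epsilon on 21. Epsilon wins 21–6.
Gamma vs Delta: Gamma is ranked higher on 4+3+4+8 = 19 ballots, Delta on 8. Gamma wins 19–8.
Gamma vs Epsilon: 15 to 12, Gamma.
Delta vs Epsilon: Epsilon, 21–6.
Zeta loses to every other book — it is the Condorcet loser.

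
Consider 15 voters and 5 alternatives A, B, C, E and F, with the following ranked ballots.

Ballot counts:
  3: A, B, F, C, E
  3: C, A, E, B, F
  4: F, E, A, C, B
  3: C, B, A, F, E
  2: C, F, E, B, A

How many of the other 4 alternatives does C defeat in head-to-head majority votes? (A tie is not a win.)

4

C against each rival (15 voters):
C vs A: 3+3+2 = 8 for C, 7 for A — C by 8–7.
C vs B: 12 to 3, C.
C vs E: C preferred on 3+3+3+2 = 11 ballots; C wins 11–4.
C–F: C 8–7.
C beats A, B, E, F — 4 pairwise wins.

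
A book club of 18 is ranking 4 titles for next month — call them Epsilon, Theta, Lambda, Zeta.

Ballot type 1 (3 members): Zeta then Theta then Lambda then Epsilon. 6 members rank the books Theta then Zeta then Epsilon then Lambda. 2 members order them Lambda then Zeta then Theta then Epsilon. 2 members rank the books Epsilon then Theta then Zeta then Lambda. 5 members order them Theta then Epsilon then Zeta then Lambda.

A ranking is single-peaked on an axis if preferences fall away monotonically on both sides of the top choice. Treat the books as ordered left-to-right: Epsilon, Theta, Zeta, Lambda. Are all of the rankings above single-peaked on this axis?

yes

Axis positions: Epsilon=1, Theta=2, Zeta=3, Lambda=4.
Ballot type 1 (peak Zeta at position 3): ranking walks positions 3-2-4-1, expanding outward from the peak — single-peaked.
Ballot type 2 (peak Theta at position 2): ranking walks positions 2-3-1-4, expanding outward from the peak — single-peaked.
Ballot type 3 (peak Lambda at position 4): ranking walks positions 4-3-2-1, expanding outward from the peak — single-peaked.
Ballot type 4 (peak Epsilon at position 1): ranking walks positions 1-2-3-4, expanding outward from the peak — single-peaked.
Ballot type 5 (peak Theta at position 2): ranking walks positions 2-1-3-4, expanding outward from the peak — single-peaked.
Every ranking is single-peaked on this axis.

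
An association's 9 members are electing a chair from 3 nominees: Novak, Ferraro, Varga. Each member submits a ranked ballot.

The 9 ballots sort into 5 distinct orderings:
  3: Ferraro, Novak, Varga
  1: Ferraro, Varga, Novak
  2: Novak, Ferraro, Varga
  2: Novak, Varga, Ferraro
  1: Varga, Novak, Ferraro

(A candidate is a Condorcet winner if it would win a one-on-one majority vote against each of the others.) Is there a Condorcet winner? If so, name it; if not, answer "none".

Pairwise majorities:
Novak–Ferraro: Novak 5–4.
Novak–Varga: Novak 7–2.
Ferraro vs Varga: Ferraro, 6–3.
Only Novak has no losses; Novak is the Condorcet winner.

Novak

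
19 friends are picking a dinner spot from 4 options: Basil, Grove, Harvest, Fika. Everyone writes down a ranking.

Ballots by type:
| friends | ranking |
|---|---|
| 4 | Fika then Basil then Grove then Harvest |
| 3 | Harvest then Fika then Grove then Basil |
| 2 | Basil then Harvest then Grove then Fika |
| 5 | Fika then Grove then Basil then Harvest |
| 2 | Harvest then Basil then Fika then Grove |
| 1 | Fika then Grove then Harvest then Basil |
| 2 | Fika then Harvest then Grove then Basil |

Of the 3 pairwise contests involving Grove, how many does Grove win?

Grove against each rival (19 friends):
Grove vs Basil: Grove wins 11–8.
Grove vs Harvest: Grove is ranked higher on 4+5+1 = 10 ballots, Harvest on 9. Grove wins 10–9.
Grove vs Fika: 2 to 17, Fika.
Grove beats Basil, Harvest; loses to Fika — 2 pairwise wins.

2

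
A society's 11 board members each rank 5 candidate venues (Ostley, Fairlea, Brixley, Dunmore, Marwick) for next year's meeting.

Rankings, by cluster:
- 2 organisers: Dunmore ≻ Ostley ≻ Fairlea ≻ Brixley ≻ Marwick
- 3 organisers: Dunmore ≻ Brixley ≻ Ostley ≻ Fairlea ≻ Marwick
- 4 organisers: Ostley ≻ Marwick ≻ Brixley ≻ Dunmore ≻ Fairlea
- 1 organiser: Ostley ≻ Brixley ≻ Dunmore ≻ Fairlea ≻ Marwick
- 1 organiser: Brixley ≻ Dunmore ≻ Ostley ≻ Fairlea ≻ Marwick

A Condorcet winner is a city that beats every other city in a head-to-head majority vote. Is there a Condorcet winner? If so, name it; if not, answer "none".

Head-to-head results (11 organisers):
Ostley vs Fairlea: Ostley preferred on 2+3+4+1+1 = 11 ballots; Ostley wins 11–0.
Ostley vs Brixley: 7 to 4, Ostley.
Ostley vs Dunmore: 5 to 6, Dunmore.
Ostley vs Marwick: Ostley preferred on 2+3+4+1+1 = 11 ballots; Ostley wins 11–0.
Fairlea vs Brixley: Fairlea is ranked higher on 2 ballots, Brixley on 9. Brixley wins 9–2.
Fairlea vs Dunmore: 0 to 11, Dunmore.
Fairlea vs Marwick: Fairlea is ranked higher on 2+3+1+1 = 7 ballots, Marwick on 4. Fairlea wins 7–4.
Brixley vs Dunmore: Brixley preferred on 4+1+1 = 6 ballots; Brixley wins 6–5.
Brixley vs Marwick: 2+3+1+1 = 7 for Brixley, 4 for Marwick — Brixley by 7–4.
Dunmore vs Marwick: Dunmore is ranked higher on 2+3+1+1 = 7 ballots, Marwick on 4. Dunmore wins 7–4.
Every city loses at least once (Ostley loses to Dunmore; Fairlea loses to Ostley; Brixley loses to Ostley; Dunmore loses to Brixley; Marwick loses to Ostley). The majority relation contains the cycle Ostley > Brixley > Dunmore > Ostley, so there is no Condorcet winner.

none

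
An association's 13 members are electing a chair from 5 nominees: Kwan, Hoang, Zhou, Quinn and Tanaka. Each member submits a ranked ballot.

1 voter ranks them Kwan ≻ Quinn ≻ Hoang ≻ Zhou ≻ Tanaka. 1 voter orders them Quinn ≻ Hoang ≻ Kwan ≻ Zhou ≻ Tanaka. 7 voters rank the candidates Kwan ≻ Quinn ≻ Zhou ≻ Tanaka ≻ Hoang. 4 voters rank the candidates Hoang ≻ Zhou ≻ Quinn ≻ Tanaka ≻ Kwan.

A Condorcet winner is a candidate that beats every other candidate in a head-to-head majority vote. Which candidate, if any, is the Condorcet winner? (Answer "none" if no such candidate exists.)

Head-to-head results (13 voters):
Kwan vs Hoang: 8 to 5, Kwan.
Kwan vs Zhou: 9 to 4, Kwan.
Kwan vs Quinn: Kwan preferred on 1+7 = 8 ballots; Kwan wins 8–5.
Kwan vs Tanaka: Kwan preferred on 1+1+7 = 9 ballots; Kwan wins 9–4.
Hoang vs Zhou: 1+1+4 = 6 for Hoang, 7 for Zhou — Zhou by 7–6.
Hoang vs Quinn: Hoang preferred on 4 ballots; Quinn wins 9–4.
Hoang vs Tanaka: Hoang preferred on 1+1+4 = 6 ballots; Tanaka wins 7–6.
Zhou vs Quinn: Zhou is ranked higher on 4 ballots, Quinn on 9. Quinn wins 9–4.
Zhou vs Tanaka: Zhou is ranked higher on 1+1+7+4 = 13 ballots, Tanaka on 0. Zhou wins 13–0.
Quinn vs Tanaka: 1+1+7+4 = 13 for Quinn, 0 for Tanaka — Quinn by 13–0.
Kwan defeats every rival head-to-head and is the Condorcet winner.

Kwan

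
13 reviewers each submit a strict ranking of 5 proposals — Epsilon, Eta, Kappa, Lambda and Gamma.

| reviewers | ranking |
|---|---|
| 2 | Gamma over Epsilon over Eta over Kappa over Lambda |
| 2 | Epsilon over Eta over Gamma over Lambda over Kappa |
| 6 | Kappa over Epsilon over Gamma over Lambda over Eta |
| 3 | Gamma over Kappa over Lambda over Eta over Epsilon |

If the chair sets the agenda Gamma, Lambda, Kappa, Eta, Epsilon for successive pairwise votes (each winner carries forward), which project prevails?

Round 1: Gamma vs Lambda — 13–0, Gamma advances.
Round 2: Gamma vs Kappa — 7–6, Gamma advances.
Round 3: Gamma vs Eta — 11–2, Gamma advances.
Round 4: Gamma vs Epsilon — 5–8, Epsilon advances.
Epsilon survives the agenda.

Epsilon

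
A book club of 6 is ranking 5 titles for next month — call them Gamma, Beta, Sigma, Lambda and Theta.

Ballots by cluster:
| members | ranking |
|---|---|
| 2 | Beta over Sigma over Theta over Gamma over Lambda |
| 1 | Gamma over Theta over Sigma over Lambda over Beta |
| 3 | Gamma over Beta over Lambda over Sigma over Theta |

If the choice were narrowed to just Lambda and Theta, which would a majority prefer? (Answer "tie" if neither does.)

Ballots ranking Lambda above Theta: 3.
Ballots ranking Theta above Lambda: 6 − 3 = 3.
3–3: the pair ties.

tie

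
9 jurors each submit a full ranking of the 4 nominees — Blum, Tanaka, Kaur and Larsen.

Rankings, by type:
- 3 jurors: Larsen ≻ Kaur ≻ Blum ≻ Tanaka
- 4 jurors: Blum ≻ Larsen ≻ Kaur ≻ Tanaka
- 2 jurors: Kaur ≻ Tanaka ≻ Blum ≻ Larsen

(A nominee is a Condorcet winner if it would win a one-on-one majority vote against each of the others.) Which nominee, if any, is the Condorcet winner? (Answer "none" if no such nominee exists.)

Head-to-head results (9 jurors):
Blum–Tanaka: Blum 7–2.
Blum–Kaur: Kaur 5–4.
Blum vs Larsen: Blum, 6–3.
Tanaka vs Kaur: Kaur wins 9–0.
Tanaka vs Larsen: Larsen wins 7–2.
Kaur vs Larsen: Larsen wins 7–2.
No nominee is unbeaten: Blum loses to Kaur; Tanaka loses to Blum; Kaur loses to Larsen; Larsen loses to Blum. In particular Blum beats Larsen beats Kaur beats Blum is a majority cycle — no Condorcet winner exists.

none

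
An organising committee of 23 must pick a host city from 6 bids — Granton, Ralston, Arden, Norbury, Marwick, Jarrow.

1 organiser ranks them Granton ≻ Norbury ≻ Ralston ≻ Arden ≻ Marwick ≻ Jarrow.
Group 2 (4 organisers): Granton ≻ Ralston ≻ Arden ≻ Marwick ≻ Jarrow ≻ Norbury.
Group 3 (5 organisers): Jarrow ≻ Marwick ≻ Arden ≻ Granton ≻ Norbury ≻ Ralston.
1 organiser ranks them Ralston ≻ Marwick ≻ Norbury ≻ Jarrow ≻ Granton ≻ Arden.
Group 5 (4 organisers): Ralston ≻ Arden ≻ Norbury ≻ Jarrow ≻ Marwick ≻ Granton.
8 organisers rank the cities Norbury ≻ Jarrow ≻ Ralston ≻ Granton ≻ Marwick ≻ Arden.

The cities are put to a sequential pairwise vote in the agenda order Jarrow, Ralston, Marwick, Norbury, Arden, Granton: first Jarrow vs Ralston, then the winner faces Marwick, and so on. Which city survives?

Granton

Round 1: Jarrow vs Ralston — 13–10, Jarrow advances.
Round 2: Jarrow vs Marwick — 17–6, Jarrow advances.
Round 3: Jarrow vs Norbury — 9–14, Norbury advances.
Round 4: Norbury vs Arden — 10–13, Arden advances.
Round 5: Arden vs Granton — 9–14, Granton advances.
Granton survives the agenda.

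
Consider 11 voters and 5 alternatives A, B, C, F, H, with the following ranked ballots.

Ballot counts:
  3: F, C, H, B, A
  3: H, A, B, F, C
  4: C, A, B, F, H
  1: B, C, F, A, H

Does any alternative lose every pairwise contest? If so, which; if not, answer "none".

none

Head-to-head results (11 voters):
A vs B: A, 7–4.
A vs C: 3 for A, 8 for C — C by 8–3.
A vs F: A, 7–4.
A vs H: A is ranked higher on 4+1 = 5 ballots, H on 6. H wins 6–5.
B vs C: B is ranked higher on 3+1 = 4 ballots, C on 7. C wins 7–4.
B vs F: B preferred on 3+4+1 = 8 ballots; B wins 8–3.
B vs H: H wins 6–5.
C vs F: C preferred on 4+1 = 5 ballots; F wins 6–5.
C–H: C 8–3.
F vs H: F wins 8–3.
Each alternative has at least one pairwise win (A beats B; B beats F; C beats A; F beats C; H beats A) — no Condorcet loser.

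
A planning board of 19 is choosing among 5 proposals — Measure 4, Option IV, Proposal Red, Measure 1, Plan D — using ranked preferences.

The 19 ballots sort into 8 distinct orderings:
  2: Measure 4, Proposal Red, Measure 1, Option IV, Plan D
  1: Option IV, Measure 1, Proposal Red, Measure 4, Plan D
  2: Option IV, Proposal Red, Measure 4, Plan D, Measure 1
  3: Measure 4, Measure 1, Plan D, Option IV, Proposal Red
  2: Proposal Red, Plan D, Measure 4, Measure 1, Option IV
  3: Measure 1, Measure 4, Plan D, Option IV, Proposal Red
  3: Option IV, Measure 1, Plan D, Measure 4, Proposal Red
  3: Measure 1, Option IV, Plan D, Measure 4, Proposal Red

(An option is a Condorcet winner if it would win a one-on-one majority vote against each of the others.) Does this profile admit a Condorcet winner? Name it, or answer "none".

Measure 1

Head-to-head results (19 council members):
Measure 4 vs Option IV: Measure 4 wins 10–9.
Measure 4 vs Proposal Red: Measure 4, 14–5.
Measure 4–Measure 1: Measure 1 10–9.
Measure 4 vs Plan D: Measure 4 wins 11–8.
Option IV vs Proposal Red: Option IV wins 15–4.
Option IV vs Measure 1: Measure 1, 13–6.
Option IV vs Plan D: Option IV wins 11–8.
Proposal Red–Measure 1: Measure 1 13–6.
Proposal Red vs Plan D: Plan D, 12–7.
Measure 1 vs Plan D: Measure 1, 15–4.
Measure 1 defeats every rival head-to-head and is the Condorcet winner.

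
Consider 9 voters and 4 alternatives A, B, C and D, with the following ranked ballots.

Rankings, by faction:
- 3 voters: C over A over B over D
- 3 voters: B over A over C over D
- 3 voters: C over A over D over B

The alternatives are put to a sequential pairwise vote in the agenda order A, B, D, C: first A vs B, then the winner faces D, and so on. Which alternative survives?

C

Round 1: A vs B — 6–3, A advances.
Round 2: A vs D — 9–0, A advances.
Round 3: A vs C — 3–6, C advances.
C survives the agenda.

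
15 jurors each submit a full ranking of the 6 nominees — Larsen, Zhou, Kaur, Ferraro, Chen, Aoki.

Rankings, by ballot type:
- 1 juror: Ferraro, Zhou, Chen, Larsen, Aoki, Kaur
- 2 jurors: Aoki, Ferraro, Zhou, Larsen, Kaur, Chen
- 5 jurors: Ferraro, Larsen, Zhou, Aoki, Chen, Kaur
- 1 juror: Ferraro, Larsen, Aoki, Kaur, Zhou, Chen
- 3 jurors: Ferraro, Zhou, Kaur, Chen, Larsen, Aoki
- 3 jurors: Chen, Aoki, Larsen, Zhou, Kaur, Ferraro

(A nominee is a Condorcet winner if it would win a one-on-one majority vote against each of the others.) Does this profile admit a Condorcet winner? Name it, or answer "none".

Ferraro

Head-to-head results (15 jurors):
Larsen vs Zhou: Larsen preferred on 5+1+3 = 9 ballots; Larsen wins 9–6.
Larsen vs Kaur: Larsen preferred on 1+2+5+1+3 = 12 ballots; Larsen wins 12–3.
Larsen vs Ferraro: Larsen is ranked higher on 3 ballots, Ferraro on 12. Ferraro wins 12–3.
Larsen vs Chen: Larsen preferred on 2+5+1 = 8 ballots; Larsen wins 8–7.
Larsen vs Aoki: 10 to 5, Larsen.
Zhou vs Kaur: Zhou preferred on 1+2+5+3+3 = 14 ballots; Zhou wins 14–1.
Zhou vs Ferraro: 3 for Zhou, 12 for Ferraro — Ferraro by 12–3.
Zhou vs Chen: Zhou is ranked higher on 1+2+5+1+3 = 12 ballots, Chen on 3. Zhou wins 12–3.
Zhou vs Aoki: 9 to 6, Zhou.
Kaur vs Ferraro: 3 to 12, Ferraro.
Kaur vs Chen: 2+1+3 = 6 for Kaur, 9 for Chen — Chen by 9–6.
Kaur vs Aoki: 3 to 12, Aoki.
Ferraro vs Chen: Ferraro is ranked higher on 1+2+5+1+3 = 12 ballots, Chen on 3. Ferraro wins 12–3.
Ferraro vs Aoki: Ferraro is ranked higher on 1+5+1+3 = 10 ballots, Aoki on 5. Ferraro wins 10–5.
Chen vs Aoki: 1+3+3 = 7 for Chen, 8 for Aoki — Aoki by 8–7.
Only Ferraro has no losses; Ferraro is the Condorcet winner.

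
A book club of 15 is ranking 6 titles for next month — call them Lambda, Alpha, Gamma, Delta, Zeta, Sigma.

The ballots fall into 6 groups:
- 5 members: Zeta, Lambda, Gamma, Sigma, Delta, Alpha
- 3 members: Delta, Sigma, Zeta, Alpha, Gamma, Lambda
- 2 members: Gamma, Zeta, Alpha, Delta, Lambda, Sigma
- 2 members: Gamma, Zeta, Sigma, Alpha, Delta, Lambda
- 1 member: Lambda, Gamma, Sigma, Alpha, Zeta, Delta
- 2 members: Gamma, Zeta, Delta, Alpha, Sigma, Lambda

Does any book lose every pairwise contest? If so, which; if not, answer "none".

none

Head-to-head results (15 members):
Lambda vs Alpha: Lambda is ranked higher on 5+1 = 6 ballots, Alpha on 9. Alpha wins 9–6.
Lambda–Gamma: Gamma 9–6.
Lambda–Delta: Delta 9–6.
Lambda vs Zeta: 1 for Lambda, 14 for Zeta — Zeta by 14–1.
Lambda vs Sigma: Lambda is ranked higher on 5+2+1 = 8 ballots, Sigma on 7. Lambda wins 8–7.
Alpha vs Gamma: Gamma wins 12–3.
Alpha vs Delta: 2+2+1 = 5 for Alpha, 10 for Delta — Delta by 10–5.
Alpha vs Zeta: 1 to 14, Zeta.
Alpha vs Sigma: 2+2 = 4 for Alpha, 11 for Sigma — Sigma by 11–4.
Gamma vs Delta: Gamma is ranked higher on 5+2+2+1+2 = 12 ballots, Delta on 3. Gamma wins 12–3.
Gamma vs Zeta: Zeta wins 8–7.
Gamma vs Sigma: 12 to 3, Gamma.
Delta vs Zeta: 3 for Delta, 12 for Zeta — Zeta by 12–3.
Delta vs Sigma: Delta is ranked higher on 3+2+2 = 7 ballots, Sigma on 8. Sigma wins 8–7.
Zeta vs Sigma: Zeta wins 11–4.
Every book wins at least one matchup (Lambda beats Sigma; Alpha beats Lambda; Gamma beats Lambda; Delta beats Lambda; Zeta beats Lambda; Sigma beats Alpha), so there is no Condorcet loser.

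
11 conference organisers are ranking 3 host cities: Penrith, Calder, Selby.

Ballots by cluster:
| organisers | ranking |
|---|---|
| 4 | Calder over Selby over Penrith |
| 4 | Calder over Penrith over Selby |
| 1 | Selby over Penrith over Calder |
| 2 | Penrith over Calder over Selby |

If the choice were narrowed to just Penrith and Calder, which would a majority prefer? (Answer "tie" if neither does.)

Ballots ranking Penrith above Calder: 1 + 2 = 3.
Ballots ranking Calder above Penrith: 11 − 3 = 8.
Calder wins the head-to-head 8–3.

Calder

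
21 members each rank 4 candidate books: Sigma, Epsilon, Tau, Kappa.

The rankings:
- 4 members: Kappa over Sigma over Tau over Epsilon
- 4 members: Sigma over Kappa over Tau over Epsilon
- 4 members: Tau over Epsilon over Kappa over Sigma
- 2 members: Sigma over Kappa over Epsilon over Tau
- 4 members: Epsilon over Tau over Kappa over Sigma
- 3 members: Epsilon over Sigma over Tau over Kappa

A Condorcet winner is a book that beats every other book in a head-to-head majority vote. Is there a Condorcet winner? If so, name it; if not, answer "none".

none

Head-to-head results (21 members):
Sigma–Epsilon: Epsilon 11–10.
Sigma vs Tau: Sigma, 13–8.
Sigma vs Kappa: 9 to 12, Kappa.
Epsilon vs Tau: 2+4+3 = 9 for Epsilon, 12 for Tau — Tau by 12–9.
Epsilon vs Kappa: Epsilon is ranked higher on 4+4+3 = 11 ballots, Kappa on 10. Epsilon wins 11–10.
Tau vs Kappa: 11 to 10, Tau.
Each book drops at least one matchup (Sigma loses to Epsilon; Epsilon loses to Tau; Tau loses to Sigma; Kappa loses to Epsilon); the cycle Sigma > Tau > Epsilon > Sigma rules out a Condorcet winner.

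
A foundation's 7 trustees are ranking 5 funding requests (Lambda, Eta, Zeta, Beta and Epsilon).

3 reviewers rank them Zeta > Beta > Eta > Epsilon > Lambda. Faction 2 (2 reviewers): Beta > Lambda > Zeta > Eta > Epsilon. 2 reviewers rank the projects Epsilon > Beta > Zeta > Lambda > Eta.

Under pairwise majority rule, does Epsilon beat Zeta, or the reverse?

Ballots ranking Epsilon above Zeta: 2.
Ballots ranking Zeta above Epsilon: 7 − 2 = 5.
Zeta wins the head-to-head 5–2.

Zeta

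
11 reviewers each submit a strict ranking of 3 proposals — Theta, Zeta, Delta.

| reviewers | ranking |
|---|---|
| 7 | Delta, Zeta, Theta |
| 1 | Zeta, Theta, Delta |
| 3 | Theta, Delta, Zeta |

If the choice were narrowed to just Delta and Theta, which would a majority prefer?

Ballots ranking Delta above Theta: 7.
Ballots ranking Theta above Delta: 11 − 7 = 4.
Delta wins the head-to-head 7–4.

Delta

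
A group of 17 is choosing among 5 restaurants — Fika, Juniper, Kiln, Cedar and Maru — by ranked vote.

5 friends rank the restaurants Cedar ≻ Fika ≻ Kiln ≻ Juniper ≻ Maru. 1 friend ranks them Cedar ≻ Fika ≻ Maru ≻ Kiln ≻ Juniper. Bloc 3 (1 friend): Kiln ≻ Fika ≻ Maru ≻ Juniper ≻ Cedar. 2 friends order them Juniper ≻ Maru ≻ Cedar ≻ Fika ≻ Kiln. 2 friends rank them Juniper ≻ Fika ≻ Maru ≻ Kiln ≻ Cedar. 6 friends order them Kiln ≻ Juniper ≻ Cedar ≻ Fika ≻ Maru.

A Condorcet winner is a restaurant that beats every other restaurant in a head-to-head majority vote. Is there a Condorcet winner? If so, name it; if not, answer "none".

Check each pair by majority over 17 ballots:
Fika vs Juniper: 5+1+1 = 7 for Fika, 10 for Juniper — Juniper by 10–7.
Fika vs Kiln: Fika wins 10–7.
Fika vs Cedar: Cedar wins 14–3.
Fika–Maru: Fika 15–2.
Juniper–Kiln: Kiln 13–4.
Juniper vs Cedar: 11 to 6, Juniper.
Juniper vs Maru: Juniper preferred on 5+2+2+6 = 15 ballots; Juniper wins 15–2.
Kiln vs Cedar: Kiln is ranked higher on 1+2+6 = 9 ballots, Cedar on 8. Kiln wins 9–8.
Kiln vs Maru: Kiln wins 12–5.
Cedar vs Maru: Cedar is ranked higher on 5+1+6 = 12 ballots, Maru on 5. Cedar wins 12–5.
No restaurant is unbeaten: Fika loses to Juniper; Juniper loses to Kiln; Kiln loses to Fika; Cedar loses to Juniper; Maru loses to Fika. In particular Fika > Kiln > Juniper > Fika is a majority cycle — no Condorcet winner exists.

none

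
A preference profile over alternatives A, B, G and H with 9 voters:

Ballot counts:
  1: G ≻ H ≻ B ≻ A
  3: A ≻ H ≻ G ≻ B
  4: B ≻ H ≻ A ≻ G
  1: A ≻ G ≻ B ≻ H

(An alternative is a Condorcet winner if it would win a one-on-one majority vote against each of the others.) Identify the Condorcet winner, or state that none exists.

Check each pair by majority over 9 ballots:
A–B: B 5–4.
A–G: A 8–1.
A vs H: 4 to 5, H.
B vs G: G wins 5–4.
B vs H: 5 to 4, B.
G vs H: H wins 7–2.
Every alternative loses at least once (A loses to B; B loses to G; G loses to A; H loses to B). The majority relation contains the cycle A beats G beats B beats A, so there is no Condorcet winner.

none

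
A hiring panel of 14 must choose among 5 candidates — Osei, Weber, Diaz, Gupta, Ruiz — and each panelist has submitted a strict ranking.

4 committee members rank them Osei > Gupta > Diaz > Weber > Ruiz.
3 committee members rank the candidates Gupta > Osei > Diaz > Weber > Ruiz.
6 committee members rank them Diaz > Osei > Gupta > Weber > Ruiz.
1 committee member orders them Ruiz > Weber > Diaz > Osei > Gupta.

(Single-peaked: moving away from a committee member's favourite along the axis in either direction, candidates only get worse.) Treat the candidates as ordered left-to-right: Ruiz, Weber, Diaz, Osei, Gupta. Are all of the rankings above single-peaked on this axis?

yes

Axis positions: Ruiz=1, Weber=2, Diaz=3, Osei=4, Gupta=5.
Faction 1 (peak Osei at position 4): ranking walks positions 4-5-3-2-1, expanding outward from the peak — single-peaked.
Faction 2 (peak Gupta at position 5): ranking walks positions 5-4-3-2-1, expanding outward from the peak — single-peaked.
Faction 3 (peak Diaz at position 3): ranking walks positions 3-4-5-2-1, expanding outward from the peak — single-peaked.
Faction 4 (peak Ruiz at position 1): ranking walks positions 1-2-3-4-5, expanding outward from the peak — single-peaked.
Every ranking is single-peaked on this axis.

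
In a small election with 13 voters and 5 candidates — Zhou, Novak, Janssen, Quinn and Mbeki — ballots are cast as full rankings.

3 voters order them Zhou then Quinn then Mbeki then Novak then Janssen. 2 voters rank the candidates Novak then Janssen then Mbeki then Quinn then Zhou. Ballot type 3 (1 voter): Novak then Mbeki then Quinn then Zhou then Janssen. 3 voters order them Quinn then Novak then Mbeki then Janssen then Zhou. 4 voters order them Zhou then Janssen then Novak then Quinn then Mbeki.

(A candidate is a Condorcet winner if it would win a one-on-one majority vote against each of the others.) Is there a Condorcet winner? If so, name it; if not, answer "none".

Zhou

Pairwise majorities:
Zhou vs Novak: Zhou, 7–6.
Zhou vs Janssen: Zhou preferred on 3+1+4 = 8 ballots; Zhou wins 8–5.
Zhou–Quinn: Zhou 7–6.
Zhou vs Mbeki: Zhou, 7–6.
Novak vs Janssen: 9 to 4, Novak.
Novak vs Quinn: Novak, 7–6.
Novak vs Mbeki: Novak, 10–3.
Janssen–Quinn: Quinn 7–6.
Janssen vs Mbeki: 2+4 = 6 for Janssen, 7 for Mbeki — Mbeki by 7–6.
Quinn–Mbeki: Quinn 10–3.
Zhou wins every pairwise contest, so Zhou is the Condorcet winner.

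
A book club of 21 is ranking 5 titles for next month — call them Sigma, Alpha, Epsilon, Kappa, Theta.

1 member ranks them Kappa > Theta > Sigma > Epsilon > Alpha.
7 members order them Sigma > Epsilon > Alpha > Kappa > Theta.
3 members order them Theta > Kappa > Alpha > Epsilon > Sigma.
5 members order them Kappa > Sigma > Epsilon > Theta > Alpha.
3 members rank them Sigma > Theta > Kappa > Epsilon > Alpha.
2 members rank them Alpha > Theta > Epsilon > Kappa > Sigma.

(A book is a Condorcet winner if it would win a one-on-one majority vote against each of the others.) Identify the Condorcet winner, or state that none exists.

Kappa

Head-to-head results (21 members):
Sigma vs Alpha: 1+7+5+3 = 16 for Sigma, 5 for Alpha — Sigma by 16–5.
Sigma vs Epsilon: 1+7+5+3 = 16 for Sigma, 5 for Epsilon — Sigma by 16–5.
Sigma vs Kappa: Sigma is ranked higher on 7+3 = 10 ballots, Kappa on 11. Kappa wins 11–10.
Sigma vs Theta: 15 to 6, Sigma.
Alpha vs Epsilon: 3+2 = 5 for Alpha, 16 for Epsilon — Epsilon by 16–5.
Alpha vs Kappa: Alpha preferred on 7+2 = 9 ballots; Kappa wins 12–9.
Alpha vs Theta: Alpha is ranked higher on 7+2 = 9 ballots, Theta on 12. Theta wins 12–9.
Epsilon vs Kappa: Epsilon preferred on 7+2 = 9 ballots; Kappa wins 12–9.
Epsilon vs Theta: 7+5 = 12 for Epsilon, 9 for Theta — Epsilon by 12–9.
Kappa vs Theta: Kappa preferred on 1+7+5 = 13 ballots; Kappa wins 13–8.
Kappa defeats every rival head-to-head and is the Condorcet winner.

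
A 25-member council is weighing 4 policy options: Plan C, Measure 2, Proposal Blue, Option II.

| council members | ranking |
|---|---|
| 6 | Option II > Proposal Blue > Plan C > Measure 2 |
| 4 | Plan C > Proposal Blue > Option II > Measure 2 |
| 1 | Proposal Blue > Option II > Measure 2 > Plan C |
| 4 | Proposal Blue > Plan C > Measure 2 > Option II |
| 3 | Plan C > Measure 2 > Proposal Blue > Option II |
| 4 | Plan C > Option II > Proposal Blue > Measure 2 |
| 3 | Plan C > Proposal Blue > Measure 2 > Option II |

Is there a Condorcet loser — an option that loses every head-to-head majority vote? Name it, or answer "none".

Measure 2

Head-to-head results (25 council members):
Plan C vs Measure 2: Plan C wins 24–1.
Plan C vs Proposal Blue: Plan C wins 14–11.
Plan C vs Option II: Plan C preferred on 4+4+3+4+3 = 18 ballots; Plan C wins 18–7.
Measure 2 vs Proposal Blue: Measure 2 is ranked higher on 3 ballots, Proposal Blue on 22. Proposal Blue wins 22–3.
Measure 2–Option II: Option II 15–10.
Proposal Blue vs Option II: Proposal Blue preferred on 4+1+4+3+3 = 15 ballots; Proposal Blue wins 15–10.
Only Measure 2 has no wins; Measure 2 is the Condorcet loser.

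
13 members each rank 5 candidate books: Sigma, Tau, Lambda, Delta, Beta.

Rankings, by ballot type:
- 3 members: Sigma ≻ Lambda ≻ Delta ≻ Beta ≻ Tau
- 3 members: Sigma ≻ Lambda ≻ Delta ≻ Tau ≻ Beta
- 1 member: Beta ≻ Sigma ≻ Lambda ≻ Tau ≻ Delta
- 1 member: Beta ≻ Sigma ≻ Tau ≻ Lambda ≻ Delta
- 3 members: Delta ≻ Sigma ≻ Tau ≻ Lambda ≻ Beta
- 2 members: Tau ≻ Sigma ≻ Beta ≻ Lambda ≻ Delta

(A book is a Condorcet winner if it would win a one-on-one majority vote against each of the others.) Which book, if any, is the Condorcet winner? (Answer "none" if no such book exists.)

Head-to-head results (13 members):
Sigma–Tau: Sigma 11–2.
Sigma vs Lambda: Sigma wins 13–0.
Sigma vs Delta: Sigma, 10–3.
Sigma–Beta: Sigma 11–2.
Tau vs Lambda: Lambda wins 7–6.
Tau vs Delta: Delta wins 9–4.
Tau vs Beta: Tau, 8–5.
Lambda–Delta: Lambda 10–3.
Lambda vs Beta: Lambda wins 9–4.
Delta vs Beta: Delta, 9–4.
Sigma wins every pairwise contest, so Sigma is the Condorcet winner.

Sigma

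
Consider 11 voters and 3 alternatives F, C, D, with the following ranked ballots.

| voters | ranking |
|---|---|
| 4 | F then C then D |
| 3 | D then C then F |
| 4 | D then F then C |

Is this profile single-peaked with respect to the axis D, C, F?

no

Axis positions: D=1, C=2, F=3.
Faction 1 (peak F at position 3): ranking walks positions 3-2-1, expanding outward from the peak — single-peaked.
Faction 2 (peak D at position 1): ranking walks positions 1-2-3, expanding outward from the peak — single-peaked.
Faction 3: ranking walks positions 1-3-2; F is ranked above C even though C lies between F and the peak D on the axis — preferences dip and rise again. Not single-peaked.
Faction 3 violates single-peakedness, so the profile is not single-peaked on this axis.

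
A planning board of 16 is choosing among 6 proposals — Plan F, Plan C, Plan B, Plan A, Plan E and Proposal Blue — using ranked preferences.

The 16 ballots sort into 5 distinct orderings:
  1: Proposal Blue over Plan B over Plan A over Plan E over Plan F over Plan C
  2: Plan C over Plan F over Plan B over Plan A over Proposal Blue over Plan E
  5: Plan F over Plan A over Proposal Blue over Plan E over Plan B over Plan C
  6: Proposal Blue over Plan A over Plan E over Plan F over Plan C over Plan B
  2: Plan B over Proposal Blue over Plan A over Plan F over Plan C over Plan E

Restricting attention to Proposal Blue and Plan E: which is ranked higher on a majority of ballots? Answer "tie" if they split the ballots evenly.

Ballots ranking Proposal Blue above Plan E: 1 + 2 + 5 + 6 + 2 = 16.
Ballots ranking Plan E above Proposal Blue: 16 − 16 = 0.
Proposal Blue wins the head-to-head 16–0.

Proposal Blue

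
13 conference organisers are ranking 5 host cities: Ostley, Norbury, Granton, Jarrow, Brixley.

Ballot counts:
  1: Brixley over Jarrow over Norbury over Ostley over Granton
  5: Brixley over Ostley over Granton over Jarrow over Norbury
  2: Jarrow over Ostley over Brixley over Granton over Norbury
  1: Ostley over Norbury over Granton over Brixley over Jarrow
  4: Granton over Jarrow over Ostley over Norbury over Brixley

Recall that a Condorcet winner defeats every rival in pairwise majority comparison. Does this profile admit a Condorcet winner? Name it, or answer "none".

Check each pair by majority over 13 ballots:
Ostley vs Norbury: 5+2+1+4 = 12 for Ostley, 1 for Norbury — Ostley by 12–1.
Ostley vs Granton: Ostley, 9–4.
Ostley vs Jarrow: 6 to 7, Jarrow.
Ostley–Brixley: Ostley 7–6.
Norbury vs Granton: Granton, 11–2.
Norbury vs Jarrow: Jarrow, 12–1.
Norbury vs Brixley: 1+4 = 5 for Norbury, 8 for Brixley — Brixley by 8–5.
Granton–Jarrow: Granton 10–3.
Granton vs Brixley: Brixley, 8–5.
Jarrow–Brixley: Brixley 7–6.
Every city loses at least once (Ostley loses to Jarrow; Norbury loses to Ostley; Granton loses to Ostley; Jarrow loses to Granton; Brixley loses to Ostley). The majority relation contains the cycle Ostley → Granton → Jarrow → Ostley, so there is no Condorcet winner.

none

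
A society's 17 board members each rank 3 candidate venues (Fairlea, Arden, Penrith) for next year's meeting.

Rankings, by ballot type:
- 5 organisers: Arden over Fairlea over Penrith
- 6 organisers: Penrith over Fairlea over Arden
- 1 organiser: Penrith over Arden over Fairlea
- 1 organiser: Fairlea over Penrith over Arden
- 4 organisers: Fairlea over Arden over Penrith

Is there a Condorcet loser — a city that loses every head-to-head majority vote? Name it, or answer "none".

Penrith

Head-to-head results (17 organisers):
Fairlea vs Arden: Fairlea wins 11–6.
Fairlea vs Penrith: Fairlea preferred on 5+1+4 = 10 ballots; Fairlea wins 10–7.
Arden vs Penrith: 9 to 8, Arden.
Penrith is beaten in every head-to-head and is the Condorcet loser.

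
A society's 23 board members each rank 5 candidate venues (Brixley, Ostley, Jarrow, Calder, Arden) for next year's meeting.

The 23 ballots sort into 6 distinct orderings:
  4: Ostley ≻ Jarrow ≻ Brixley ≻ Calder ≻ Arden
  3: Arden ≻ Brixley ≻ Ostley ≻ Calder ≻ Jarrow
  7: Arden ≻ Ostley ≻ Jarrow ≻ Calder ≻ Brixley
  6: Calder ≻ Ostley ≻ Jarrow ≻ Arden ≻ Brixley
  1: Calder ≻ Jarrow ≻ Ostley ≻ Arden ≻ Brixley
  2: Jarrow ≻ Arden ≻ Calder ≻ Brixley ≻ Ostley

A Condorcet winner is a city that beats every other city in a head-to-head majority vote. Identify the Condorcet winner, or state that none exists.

Pairwise majorities:
Brixley vs Ostley: Ostley wins 18–5.
Brixley–Jarrow: Jarrow 20–3.
Brixley vs Calder: Brixley is ranked higher on 4+3 = 7 ballots, Calder on 16. Calder wins 16–7.
Brixley–Arden: Arden 19–4.
Ostley vs Jarrow: 20 to 3, Ostley.
Ostley–Calder: Ostley 14–9.
Ostley vs Arden: 11 to 12, Arden.
Jarrow–Calder: Jarrow 13–10.
Jarrow vs Arden: 4+6+1+2 = 13 for Jarrow, 10 for Arden — Jarrow by 13–10.
Calder vs Arden: Arden wins 12–11.
Every city loses at least once (Brixley loses to Ostley; Ostley loses to Arden; Jarrow loses to Ostley; Calder loses to Ostley; Arden loses to Jarrow). The majority relation contains the cycle Ostley beats Jarrow beats Arden beats Ostley, so there is no Condorcet winner.

none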